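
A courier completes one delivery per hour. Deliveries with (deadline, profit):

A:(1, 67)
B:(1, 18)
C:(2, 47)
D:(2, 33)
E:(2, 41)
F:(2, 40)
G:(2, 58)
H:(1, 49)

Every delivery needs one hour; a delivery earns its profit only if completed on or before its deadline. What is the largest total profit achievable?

Take jobs in profit order; each goes to the latest open slot no later than its deadline.
By profit: A(d1,67), G(d2,58), H(d1,49), C(d2,47), E(d2,41), F(d2,40), D(d2,33), B(d1,18)
A→slot 1; G→slot 2; H skipped; C skipped; E skipped; F skipped; D skipped; B skipped.
Profit = 67 + 58 = 125

125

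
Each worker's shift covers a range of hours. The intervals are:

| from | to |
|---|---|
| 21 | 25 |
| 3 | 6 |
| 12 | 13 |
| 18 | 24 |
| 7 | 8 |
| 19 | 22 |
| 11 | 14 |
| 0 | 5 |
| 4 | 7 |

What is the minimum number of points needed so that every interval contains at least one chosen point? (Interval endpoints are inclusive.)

By right end: [0,5]  [3,6]  [4,7]  [7,8]  [12,13]  [11,14]  [19,22]  [18,24]  [21,25]
[0,5] uncovered → point at 5; [7,8] uncovered → point at 8; [12,13] uncovered → point at 13; [19,22] uncovered → point at 22.
Points: 5, 8, 13, 22 (4 total).

4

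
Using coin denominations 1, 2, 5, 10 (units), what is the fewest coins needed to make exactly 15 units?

2

Greedy: take as many of the largest coin as possible, then repeat with the remainder.
15 − 1×10→5 − 1×5→0
Total coins = 1 + 1 = 2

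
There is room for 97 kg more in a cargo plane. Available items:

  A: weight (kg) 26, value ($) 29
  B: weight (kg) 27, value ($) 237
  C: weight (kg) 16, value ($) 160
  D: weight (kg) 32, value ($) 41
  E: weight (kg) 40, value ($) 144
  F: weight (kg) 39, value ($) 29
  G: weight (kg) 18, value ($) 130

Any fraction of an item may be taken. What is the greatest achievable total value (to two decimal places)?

656.60

Sort by value per unit weight and fill in that order.
Ratios (sorted): C 10.00, B 8.78, G 7.22, E 3.60, D 1.28, A 1.12, F 0.74
take C (16 @ 160); take B (27 @ 237); take G (18 @ 130); take 36/40 of E → 129.60. Capacity used 97/97.
Total value = 656.60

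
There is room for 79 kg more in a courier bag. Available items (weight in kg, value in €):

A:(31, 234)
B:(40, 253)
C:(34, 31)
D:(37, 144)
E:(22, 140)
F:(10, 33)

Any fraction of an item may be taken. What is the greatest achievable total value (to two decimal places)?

538.45

Greedy by value/weight ratio, highest first.
Ratios (sorted): A 7.55, E 6.36, B 6.33, D 3.89, F 3.30, C 0.91
take A (31 @ 234); take E (22 @ 140); take 26/40 of B → 164.45. Capacity used 79/79.
Total value = 538.45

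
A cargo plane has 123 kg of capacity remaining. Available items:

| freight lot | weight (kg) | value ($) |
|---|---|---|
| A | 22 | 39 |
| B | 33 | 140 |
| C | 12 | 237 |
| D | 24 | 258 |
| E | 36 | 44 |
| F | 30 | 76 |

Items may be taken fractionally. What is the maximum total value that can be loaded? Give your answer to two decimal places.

752.44

Greedy by value/weight ratio, highest first.
Ratios (sorted): C 19.75, D 10.75, B 4.24, F 2.53, A 1.77, E 1.22
take C (12 @ 237); take D (24 @ 258); take B (33 @ 140); take F (30 @ 76); take A (22 @ 39); take 2/36 of E → 2.44. Capacity used 123/123.
Total value = 752.44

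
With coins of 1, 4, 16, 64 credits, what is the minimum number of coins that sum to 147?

Greedy: take as many of the largest coin as possible, then repeat with the remainder.
147 − 2×64→19 − 1×16→3 − 3×1→0
Total coins = 2 + 1 + 3 = 6

6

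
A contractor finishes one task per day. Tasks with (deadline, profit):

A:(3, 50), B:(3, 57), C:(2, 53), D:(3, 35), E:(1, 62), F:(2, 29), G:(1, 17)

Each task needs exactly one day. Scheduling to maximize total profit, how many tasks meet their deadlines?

Sort by profit descending; place each in the latest free slot ≤ its deadline.
Profit order: E=62 B=57 C=53 A=50 D=35 F=29 G=17
Assign: E→slot 1, B→slot 3, C→slot 2, A skipped, D skipped, F skipped, G skipped.
Slots: [1:E] [2:C] [3:B]
3 of 7 scheduled.

3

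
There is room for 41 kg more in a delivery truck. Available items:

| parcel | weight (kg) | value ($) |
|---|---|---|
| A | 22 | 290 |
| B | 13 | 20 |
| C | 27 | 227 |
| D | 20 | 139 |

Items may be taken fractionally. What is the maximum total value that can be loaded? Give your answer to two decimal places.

Order: A (290/22=13.18) > C (227/27=8.41) > D (139/20=6.95) > B (20/13=1.54)
Fill: take A (22 @ 290) → take 19/27 of C → 159.74; 41/41 used.
Total value = 449.74

449.74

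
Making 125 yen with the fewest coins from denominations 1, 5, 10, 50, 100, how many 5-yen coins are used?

1

Greedy: take as many of the largest coin as possible, then repeat with the remainder.
125 = 1×100 + 2×10 + 1×5
Count of 5: 1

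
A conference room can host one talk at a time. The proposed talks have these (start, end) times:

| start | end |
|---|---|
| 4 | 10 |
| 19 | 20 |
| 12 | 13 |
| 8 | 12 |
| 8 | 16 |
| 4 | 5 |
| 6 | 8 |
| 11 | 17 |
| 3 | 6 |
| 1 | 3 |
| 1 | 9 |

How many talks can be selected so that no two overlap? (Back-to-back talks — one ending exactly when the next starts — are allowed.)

Order by finish time; keep every interval that doesn't clash with the previous kept one.
By end time: (1,3), (4,5), (3,6), (6,8), (1,9), (4,10), (8,12), (12,13), (8,16), (11,17), (19,20).
Pick (1,3); next start ≥ 3 → (4,5); next start ≥ 5 → (6,8); next start ≥ 8 → (8,12); next start ≥ 12 → (12,13); next start ≥ 13 → (19,20).
Selected 6 talks.

6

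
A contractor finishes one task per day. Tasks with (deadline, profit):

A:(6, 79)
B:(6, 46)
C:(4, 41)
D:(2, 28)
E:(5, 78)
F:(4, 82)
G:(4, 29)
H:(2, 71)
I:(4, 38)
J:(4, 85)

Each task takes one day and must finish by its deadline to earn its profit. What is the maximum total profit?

Sort by profit descending; place each in the latest free slot ≤ its deadline.
By profit: J(d4,85), F(d4,82), A(d6,79), E(d5,78), H(d2,71), B(d6,46), C(d4,41), I(d4,38), G(d4,29), D(d2,28)
J→slot 4; F→slot 3; A→slot 6; E→slot 5; H→slot 2; B→slot 1; C skipped; I skipped; G skipped; D skipped.
Profit = 46 + 71 + 82 + 85 + 78 + 79 = 441

441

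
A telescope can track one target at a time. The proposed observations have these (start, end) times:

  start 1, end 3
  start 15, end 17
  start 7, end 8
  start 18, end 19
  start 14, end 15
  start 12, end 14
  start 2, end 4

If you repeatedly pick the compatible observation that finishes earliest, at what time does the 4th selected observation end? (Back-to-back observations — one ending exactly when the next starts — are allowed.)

15

By end time: (1,3), (2,4), (7,8), (12,14), (14,15), (15,17), (18,19).
Pick (1,3); next start ≥ 3 → (7,8); next start ≥ 8 → (12,14); next start ≥ 14 → (14,15); next start ≥ 15 → (15,17); next start ≥ 17 → (18,19).
Selected: (1,3) (7,8) (12,14) (14,15) (15,17) (18,19)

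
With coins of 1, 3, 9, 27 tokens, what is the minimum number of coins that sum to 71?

71 − 2×27→17 − 1×9→8 − 2×3→2 − 2×1→0
Total coins = 2 + 1 + 2 + 2 = 7

7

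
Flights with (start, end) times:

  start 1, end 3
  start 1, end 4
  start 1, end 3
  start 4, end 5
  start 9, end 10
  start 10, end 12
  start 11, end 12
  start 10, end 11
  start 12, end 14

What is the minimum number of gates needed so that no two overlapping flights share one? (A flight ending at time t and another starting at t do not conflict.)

3

The answer is the maximum number of intervals overlapping at any instant.
Events (time:±→running): 1:+→1 1:+→2 1:+→3 … peak 3.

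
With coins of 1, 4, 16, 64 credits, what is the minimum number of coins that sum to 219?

9

219 = 3×64 + 1×16 + 2×4 + 3×1
Total coins = 3 + 1 + 2 + 3 = 9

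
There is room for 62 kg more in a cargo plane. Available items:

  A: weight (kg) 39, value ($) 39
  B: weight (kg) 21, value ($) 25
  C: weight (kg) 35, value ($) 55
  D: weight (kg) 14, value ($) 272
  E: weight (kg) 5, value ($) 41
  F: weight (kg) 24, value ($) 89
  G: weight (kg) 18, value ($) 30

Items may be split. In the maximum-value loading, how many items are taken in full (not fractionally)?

4

Order: D (272/14=19.43) > E (41/5=8.20) > F (89/24=3.71) > G (30/18=1.67) > C (55/35=1.57) > B (25/21=1.19) > A (39/39=1.00)
Fill: take D (14 @ 272) → take E (5 @ 41) → take F (24 @ 89) → take G (18 @ 30) → take 1/35 of C → 1.57; 62/62 used.
4 item(s) taken whole; one partial (take 1/35 of C).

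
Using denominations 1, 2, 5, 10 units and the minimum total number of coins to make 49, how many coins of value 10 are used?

4

Greedy: take as many of the largest coin as possible, then repeat with the remainder.
49 − 4×10→9 − 1×5→4 − 2×2→0
Count of 10: 4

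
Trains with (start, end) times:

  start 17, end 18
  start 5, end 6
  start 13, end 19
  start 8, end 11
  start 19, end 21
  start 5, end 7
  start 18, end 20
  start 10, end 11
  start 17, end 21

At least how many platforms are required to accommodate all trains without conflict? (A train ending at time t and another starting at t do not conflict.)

Events (time:±→running): 5:+→1 5:+→2 6:-→1 7:-→0 8:+→1 10:+→2 11:-→1 11:-→0 13:+→1 17:+→2 17:+→3 … peak 3.

3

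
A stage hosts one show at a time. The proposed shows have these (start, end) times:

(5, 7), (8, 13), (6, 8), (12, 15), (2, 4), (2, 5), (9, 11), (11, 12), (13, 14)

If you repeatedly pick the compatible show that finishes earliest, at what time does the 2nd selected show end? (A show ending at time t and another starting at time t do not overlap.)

Order by finish time; keep every interval that doesn't clash with the previous kept one.
Sorted by end: (2,4)  (2,5)  (5,7)  (6,8)  (9,11)  (11,12)  (8,13)  (13,14)  (12,15)
take (2,4); take (5,7); skip (6,8); take (9,11); take (11,12); take (13,14).
Selected: (2,4) (5,7) (9,11) (11,12) (13,14)

7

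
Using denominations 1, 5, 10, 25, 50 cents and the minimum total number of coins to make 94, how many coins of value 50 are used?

1

Greedy: take as many of the largest coin as possible, then repeat with the remainder.
94 − 1×50→44 − 1×25→19 − 1×10→9 − 1×5→4 − 4×1→0
Count of 50: 1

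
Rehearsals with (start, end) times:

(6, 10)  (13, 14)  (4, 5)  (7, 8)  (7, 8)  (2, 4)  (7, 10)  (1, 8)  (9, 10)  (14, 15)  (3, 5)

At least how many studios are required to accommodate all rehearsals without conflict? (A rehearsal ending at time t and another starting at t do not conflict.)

Events (time:±→running): 1:+→1 2:+→2 3:+→3 4:-→2 4:+→3 5:-→2 5:-→1 6:+→2 7:+→3 7:+→4 7:+→5 … peak 5.

5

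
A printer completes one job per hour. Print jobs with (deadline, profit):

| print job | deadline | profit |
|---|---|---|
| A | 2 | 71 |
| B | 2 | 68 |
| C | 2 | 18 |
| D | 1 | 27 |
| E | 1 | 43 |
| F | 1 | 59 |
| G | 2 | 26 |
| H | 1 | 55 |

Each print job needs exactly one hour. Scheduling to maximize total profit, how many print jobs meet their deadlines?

Profit order: A=71 B=68 F=59 H=55 E=43 D=27 G=26 C=18
Assign: A→slot 2, B→slot 1, F skipped, H skipped, E skipped, D skipped, G skipped, C skipped.
Slots: [1:B] [2:A]
2 of 8 scheduled.

2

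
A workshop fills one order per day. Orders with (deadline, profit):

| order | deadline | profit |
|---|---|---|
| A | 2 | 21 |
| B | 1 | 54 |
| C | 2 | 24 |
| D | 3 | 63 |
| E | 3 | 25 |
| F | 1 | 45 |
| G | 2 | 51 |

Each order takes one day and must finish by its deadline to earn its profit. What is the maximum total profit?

168

Sort by profit descending; place each in the latest free slot ≤ its deadline.
By profit: D(d3,63), B(d1,54), G(d2,51), F(d1,45), E(d3,25), C(d2,24), A(d2,21)
D→slot 3; B→slot 1; G→slot 2; F skipped; E skipped; C skipped; A skipped.
Profit = 54 + 51 + 63 = 168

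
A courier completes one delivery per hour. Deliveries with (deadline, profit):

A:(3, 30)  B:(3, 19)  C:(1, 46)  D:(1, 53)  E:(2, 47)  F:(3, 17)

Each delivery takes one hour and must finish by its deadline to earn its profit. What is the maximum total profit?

Sort by profit descending; place each in the latest free slot ≤ its deadline.
Profit order: D=53 E=47 C=46 A=30 B=19 F=17
Assign: D→slot 1, E→slot 2, C skipped, A→slot 3, B skipped, F skipped.
Slots: [1:D] [2:E] [3:A]
Profit = 53 + 47 + 30 = 130

130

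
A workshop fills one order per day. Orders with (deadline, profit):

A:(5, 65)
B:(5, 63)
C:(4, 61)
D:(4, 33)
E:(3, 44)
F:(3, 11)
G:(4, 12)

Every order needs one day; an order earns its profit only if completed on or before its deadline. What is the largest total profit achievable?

By profit: A(d5,65), B(d5,63), C(d4,61), E(d3,44), D(d4,33), G(d4,12), F(d3,11)
A→slot 5; B→slot 4; C→slot 3; E→slot 2; D→slot 1; G skipped; F skipped.
Profit = 33 + 44 + 61 + 63 + 65 = 266

266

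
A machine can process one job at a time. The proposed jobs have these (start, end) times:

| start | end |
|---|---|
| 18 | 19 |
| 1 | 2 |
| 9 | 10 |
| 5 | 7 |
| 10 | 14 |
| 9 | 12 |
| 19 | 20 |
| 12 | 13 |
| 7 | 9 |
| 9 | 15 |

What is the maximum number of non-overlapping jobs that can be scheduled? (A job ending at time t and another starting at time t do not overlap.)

Greedy by earliest finish: after sorting by end time, pick each interval compatible with the last pick.
By end time: (1,2), (5,7), (7,9), (9,10), (9,12), (12,13), (10,14), (9,15), (18,19), (19,20).
Pick (1,2); next start ≥ 2 → (5,7); next start ≥ 7 → (7,9); next start ≥ 9 → (9,10); next start ≥ 10 → (12,13); next start ≥ 13 → (18,19); next start ≥ 19 → (19,20).
Selected 7 jobs.

7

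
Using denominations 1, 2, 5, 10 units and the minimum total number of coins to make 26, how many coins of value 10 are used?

Greedy: take as many of the largest coin as possible, then repeat with the remainder.
26 − 2×10→6 − 1×5→1 − 1×1→0
Count of 10: 2

2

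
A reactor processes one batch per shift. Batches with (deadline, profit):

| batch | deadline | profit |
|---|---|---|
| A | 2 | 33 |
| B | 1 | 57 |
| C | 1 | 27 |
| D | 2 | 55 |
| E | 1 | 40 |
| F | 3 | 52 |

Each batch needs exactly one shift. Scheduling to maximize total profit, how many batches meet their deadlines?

3

By profit: B(d1,57), D(d2,55), F(d3,52), E(d1,40), A(d2,33), C(d1,27)
B→slot 1; D→slot 2; F→slot 3; E skipped; A skipped; C skipped.
3 of 6 scheduled.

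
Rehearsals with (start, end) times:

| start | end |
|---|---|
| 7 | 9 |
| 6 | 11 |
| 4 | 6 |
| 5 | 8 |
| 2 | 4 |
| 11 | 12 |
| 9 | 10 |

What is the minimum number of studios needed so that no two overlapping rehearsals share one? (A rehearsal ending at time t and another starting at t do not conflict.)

3

Count concurrent intervals with a sweep; the peak is the room count.
Events (time:±→running): 2:+→1 4:-→0 4:+→1 5:+→2 6:-→1 6:+→2 7:+→3 … peak 3.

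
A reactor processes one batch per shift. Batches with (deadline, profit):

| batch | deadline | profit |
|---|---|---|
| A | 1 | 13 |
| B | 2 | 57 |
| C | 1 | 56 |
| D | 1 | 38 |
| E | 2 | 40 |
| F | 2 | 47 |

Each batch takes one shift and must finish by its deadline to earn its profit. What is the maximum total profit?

113

Sort by profit descending; place each in the latest free slot ≤ its deadline.
Profit order: B=57 C=56 F=47 E=40 D=38 A=13
Assign: B→slot 2, C→slot 1, F skipped, E skipped, D skipped, A skipped.
Slots: [1:C] [2:B]
Profit = 56 + 57 = 113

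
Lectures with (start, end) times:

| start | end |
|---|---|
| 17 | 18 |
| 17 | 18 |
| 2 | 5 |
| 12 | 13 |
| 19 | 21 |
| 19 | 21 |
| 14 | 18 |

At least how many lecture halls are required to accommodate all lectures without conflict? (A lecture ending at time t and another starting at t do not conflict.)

3

The answer is the maximum number of intervals overlapping at any instant.
starts: [2, 12, 14, 17, 17, 19, 19]
ends:   [5, 13, 18, 18, 18, 21, 21]
s2→1 e5→0 s12→1 e13→0 s14→1 s17→2 s17→3  — peak 3.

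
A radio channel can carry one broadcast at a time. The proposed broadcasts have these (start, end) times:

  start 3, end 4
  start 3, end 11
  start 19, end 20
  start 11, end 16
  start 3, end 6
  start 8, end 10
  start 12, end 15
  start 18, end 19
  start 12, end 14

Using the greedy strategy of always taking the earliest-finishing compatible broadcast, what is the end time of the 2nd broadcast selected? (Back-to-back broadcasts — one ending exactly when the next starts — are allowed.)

Order by finish time; keep every interval that doesn't clash with the previous kept one.
By end time: (3,4), (3,6), (8,10), (3,11), (12,14), (12,15), (11,16), (18,19), (19,20).
Pick (3,4); next start ≥ 4 → (8,10); next start ≥ 10 → (12,14); next start ≥ 14 → (18,19); next start ≥ 19 → (19,20).
Selected: (3,4) (8,10) (12,14) (18,19) (19,20)

10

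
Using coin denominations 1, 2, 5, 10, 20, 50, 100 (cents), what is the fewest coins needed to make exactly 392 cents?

392 − 3×100→92 − 1×50→42 − 2×20→2 − 1×2→0
Total coins = 3 + 1 + 2 + 1 = 7

7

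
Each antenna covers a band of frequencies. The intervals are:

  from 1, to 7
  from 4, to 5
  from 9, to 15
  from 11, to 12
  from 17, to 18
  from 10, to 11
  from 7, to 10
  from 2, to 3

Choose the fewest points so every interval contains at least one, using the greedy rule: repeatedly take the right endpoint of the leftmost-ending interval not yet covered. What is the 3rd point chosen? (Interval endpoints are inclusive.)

Process intervals by earliest right end; each time one isn't hit yet, stab at its right endpoint.
By right end: [2,3]  [4,5]  [1,7]  [7,10]  [10,11]  [11,12]  [9,15]  [17,18]
[2,3] uncovered → point at 3; [4,5] uncovered → point at 5; [7,10] uncovered → point at 10; [11,12] uncovered → point at 12; [17,18] uncovered → point at 18.
Points: 3, 5, 10, 12, 18 (5 total).

10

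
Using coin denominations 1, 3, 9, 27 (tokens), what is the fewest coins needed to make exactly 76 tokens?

Use the largest denomination that fits, subtract, and repeat.
76 = 2×27 + 2×9 + 1×3 + 1×1
Total coins = 2 + 2 + 1 + 1 = 6

6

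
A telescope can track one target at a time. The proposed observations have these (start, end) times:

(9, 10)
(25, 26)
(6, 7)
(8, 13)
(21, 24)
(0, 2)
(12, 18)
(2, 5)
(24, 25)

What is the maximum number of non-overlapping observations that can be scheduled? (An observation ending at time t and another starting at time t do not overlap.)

Greedy by earliest finish: after sorting by end time, pick each interval compatible with the last pick.
By end time: (0,2), (2,5), (6,7), (9,10), (8,13), (12,18), (21,24), (24,25), (25,26).
Pick (0,2); next start ≥ 2 → (2,5); next start ≥ 5 → (6,7); next start ≥ 7 → (9,10); next start ≥ 10 → (12,18); next start ≥ 18 → (21,24); next start ≥ 24 → (24,25); next start ≥ 25 → (25,26).
Selected 8 observations.

8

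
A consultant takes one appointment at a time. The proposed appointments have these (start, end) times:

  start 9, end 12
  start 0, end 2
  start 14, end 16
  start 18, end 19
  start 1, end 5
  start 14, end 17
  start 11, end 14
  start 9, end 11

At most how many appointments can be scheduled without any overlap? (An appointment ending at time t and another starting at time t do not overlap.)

5

Greedy by earliest finish: after sorting by end time, pick each interval compatible with the last pick.
By end time: (0,2), (1,5), (9,11), (9,12), (11,14), (14,16), (14,17), (18,19).
Pick (0,2); next start ≥ 2 → (9,11); next start ≥ 11 → (11,14); next start ≥ 14 → (14,16); next start ≥ 16 → (18,19).
Selected 5 appointments.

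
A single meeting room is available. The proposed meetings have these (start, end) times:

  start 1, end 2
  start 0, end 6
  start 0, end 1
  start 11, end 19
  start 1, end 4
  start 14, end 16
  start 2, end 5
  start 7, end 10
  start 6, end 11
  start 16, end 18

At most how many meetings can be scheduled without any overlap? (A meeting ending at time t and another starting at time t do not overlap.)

Sort by end time and greedily take each interval whose start is ≥ the last chosen end.
Sorted by end: (0,1)  (1,2)  (1,4)  (2,5)  (0,6)  (7,10)  (6,11)  (14,16)  (16,18)  (11,19)
take (0,1); take (1,2); take (2,5); take (7,10); take (14,16); take (16,18).
Selected 6 meetings.

6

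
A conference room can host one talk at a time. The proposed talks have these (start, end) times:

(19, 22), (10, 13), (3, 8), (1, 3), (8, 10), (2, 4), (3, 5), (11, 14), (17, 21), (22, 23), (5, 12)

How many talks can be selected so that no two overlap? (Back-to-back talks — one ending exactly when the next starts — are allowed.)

6

Sorted by end: (1,3)  (2,4)  (3,5)  (3,8)  (8,10)  (5,12)  (10,13)  (11,14)  (17,21)  (19,22)  (22,23)
take (1,3); take (3,5); take (8,10); take (10,13); take (17,21); take (22,23).
Selected 6 talks.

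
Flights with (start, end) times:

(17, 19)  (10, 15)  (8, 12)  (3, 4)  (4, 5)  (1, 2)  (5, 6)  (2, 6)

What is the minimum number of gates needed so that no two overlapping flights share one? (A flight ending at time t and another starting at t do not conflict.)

Events (time:±→running): 1:+→1 2:-→0 2:+→1 3:+→2 … peak 2.

2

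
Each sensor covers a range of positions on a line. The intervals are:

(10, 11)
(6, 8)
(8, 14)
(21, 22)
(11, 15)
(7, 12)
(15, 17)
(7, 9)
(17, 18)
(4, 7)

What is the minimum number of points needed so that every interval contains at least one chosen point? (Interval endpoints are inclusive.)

Sort by right endpoint; whenever an interval is uncovered, place a point at its right end.
Sorted: [4,7] [6,8] [7,9] [10,11] [7,12] [8,14] [11,15] [15,17] [17,18] [21,22]
{[4,7],[6,8],[7,9]} hit by 7; {[10,11],[7,12],[8,14],[11,15]} hit by 11; {[15,17],[17,18]} hit by 17; {[21,22]} hit by 22.
Points: 7, 11, 17, 22 (4 total).

4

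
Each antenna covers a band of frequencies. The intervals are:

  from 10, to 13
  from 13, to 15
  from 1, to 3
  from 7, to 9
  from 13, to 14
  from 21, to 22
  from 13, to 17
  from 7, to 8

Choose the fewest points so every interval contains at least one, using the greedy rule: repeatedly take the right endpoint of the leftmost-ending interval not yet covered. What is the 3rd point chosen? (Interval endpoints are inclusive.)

13

Process intervals by earliest right end; each time one isn't hit yet, stab at its right endpoint.
By right end: [1,3]  [7,8]  [7,9]  [10,13]  [13,14]  [13,15]  [13,17]  [21,22]
[1,3] uncovered → point at 3; [7,8] uncovered → point at 8; [10,13] uncovered → point at 13; [21,22] uncovered → point at 22.
Points: 3, 8, 13, 22 (4 total).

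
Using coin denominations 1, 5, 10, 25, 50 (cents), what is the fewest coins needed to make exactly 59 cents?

6

Greedy: take as many of the largest coin as possible, then repeat with the remainder.
59 = 1×50 + 1×5 + 4×1
Total coins = 1 + 1 + 4 = 6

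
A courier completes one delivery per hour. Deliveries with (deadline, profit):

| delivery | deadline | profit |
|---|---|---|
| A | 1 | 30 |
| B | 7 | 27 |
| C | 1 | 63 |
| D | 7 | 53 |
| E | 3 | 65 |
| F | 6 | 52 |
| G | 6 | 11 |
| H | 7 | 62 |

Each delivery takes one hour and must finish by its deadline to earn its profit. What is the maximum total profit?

333

Take jobs in profit order; each goes to the latest open slot no later than its deadline.
By profit: E(d3,65), C(d1,63), H(d7,62), D(d7,53), F(d6,52), A(d1,30), B(d7,27), G(d6,11)
E→slot 3; C→slot 1; H→slot 7; D→slot 6; F→slot 5; A skipped; B→slot 4; G→slot 2.
Profit = 63 + 11 + 65 + 27 + 52 + 53 + 62 = 333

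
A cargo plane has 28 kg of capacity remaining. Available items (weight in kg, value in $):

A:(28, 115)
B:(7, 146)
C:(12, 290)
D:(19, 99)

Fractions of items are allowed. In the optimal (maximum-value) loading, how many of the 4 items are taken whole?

2

Ratios (sorted): C 24.17, B 20.86, D 5.21, A 4.11
take C (12 @ 290); take B (7 @ 146); take 9/19 of D → 46.89. Capacity used 28/28.
2 item(s) taken whole; one partial (take 9/19 of D).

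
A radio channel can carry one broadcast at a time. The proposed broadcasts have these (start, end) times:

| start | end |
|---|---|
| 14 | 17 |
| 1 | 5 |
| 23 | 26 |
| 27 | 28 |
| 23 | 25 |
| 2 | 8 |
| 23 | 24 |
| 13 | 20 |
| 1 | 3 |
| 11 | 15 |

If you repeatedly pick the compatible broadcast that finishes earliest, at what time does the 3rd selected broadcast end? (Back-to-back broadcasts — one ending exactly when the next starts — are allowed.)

24

Sorted by end: (1,3)  (1,5)  (2,8)  (11,15)  (14,17)  (13,20)  (23,24)  (23,25)  (23,26)  (27,28)
take (1,3); take (11,15); skip (13,20); take (23,24); take (27,28).
Selected: (1,3) (11,15) (23,24) (27,28)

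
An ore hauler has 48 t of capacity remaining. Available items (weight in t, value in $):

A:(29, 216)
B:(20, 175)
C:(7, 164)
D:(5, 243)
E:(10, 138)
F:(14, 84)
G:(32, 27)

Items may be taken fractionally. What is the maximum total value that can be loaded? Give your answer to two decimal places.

Sort by value per unit weight and fill in that order.
Order: D (243/5=48.60) > C (164/7=23.43) > E (138/10=13.80) > B (175/20=8.75) > A (216/29=7.45) > F (84/14=6.00) > G (27/32=0.84)
Fill: take D (5 @ 243) → take C (7 @ 164) → take E (10 @ 138) → take B (20 @ 175) → take 6/29 of A → 44.69; 48/48 used.
Total value = 764.69

764.69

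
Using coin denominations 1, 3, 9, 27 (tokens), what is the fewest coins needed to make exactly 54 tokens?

2

Use the largest denomination that fits, subtract, and repeat.
54 = 2×27
Total coins = 2 = 2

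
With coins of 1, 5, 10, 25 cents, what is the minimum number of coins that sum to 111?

6

111 − 4×25→11 − 1×10→1 − 1×1→0
Total coins = 4 + 1 + 1 = 6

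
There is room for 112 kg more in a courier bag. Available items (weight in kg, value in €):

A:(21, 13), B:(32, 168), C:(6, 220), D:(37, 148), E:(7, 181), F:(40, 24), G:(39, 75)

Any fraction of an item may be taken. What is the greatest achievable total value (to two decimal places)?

774.69

Sort by value per unit weight and fill in that order.
Ratios (sorted): C 36.67, E 25.86, B 5.25, D 4.00, G 1.92, A 0.62, F 0.60
take C (6 @ 220); take E (7 @ 181); take B (32 @ 168); take D (37 @ 148); take 30/39 of G → 57.69. Capacity used 112/112.
Total value = 774.69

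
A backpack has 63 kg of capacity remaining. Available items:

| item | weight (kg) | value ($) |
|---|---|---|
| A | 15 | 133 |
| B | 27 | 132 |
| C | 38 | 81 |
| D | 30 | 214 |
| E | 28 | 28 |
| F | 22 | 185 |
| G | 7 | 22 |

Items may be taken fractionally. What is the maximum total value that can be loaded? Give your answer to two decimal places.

503.47

Greedy by value/weight ratio, highest first.
Ratios (sorted): A 8.87, F 8.41, D 7.13, B 4.89, G 3.14, C 2.13, E 1.00
take A (15 @ 133); take F (22 @ 185); take 26/30 of D → 185.47. Capacity used 63/63.
Total value = 503.47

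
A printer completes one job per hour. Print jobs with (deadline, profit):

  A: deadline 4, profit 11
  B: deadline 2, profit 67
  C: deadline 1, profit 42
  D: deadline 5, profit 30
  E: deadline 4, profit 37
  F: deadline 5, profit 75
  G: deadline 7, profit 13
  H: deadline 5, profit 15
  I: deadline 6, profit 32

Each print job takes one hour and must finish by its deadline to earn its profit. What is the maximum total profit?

296

Profit order: F=75 B=67 C=42 E=37 I=32 D=30 H=15 G=13 A=11
Assign: F→slot 5, B→slot 2, C→slot 1, E→slot 4, I→slot 6, D→slot 3, H skipped, G→slot 7, A skipped.
Slots: [1:C] [2:B] [3:D] [4:E] [5:F] [6:I] [7:G]
Profit = 42 + 67 + 30 + 37 + 75 + 32 + 13 = 296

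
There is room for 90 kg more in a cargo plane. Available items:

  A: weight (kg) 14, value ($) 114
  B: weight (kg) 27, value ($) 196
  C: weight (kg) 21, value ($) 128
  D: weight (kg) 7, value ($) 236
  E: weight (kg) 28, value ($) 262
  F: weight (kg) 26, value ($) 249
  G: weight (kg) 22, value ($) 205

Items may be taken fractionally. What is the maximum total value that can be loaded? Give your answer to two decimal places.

Order: D (236/7=33.71) > F (249/26=9.58) > E (262/28=9.36) > G (205/22=9.32) > A (114/14=8.14) > B (196/27=7.26) > C (128/21=6.10)
Fill: take D (7 @ 236) → take F (26 @ 249) → take E (28 @ 262) → take G (22 @ 205) → take 7/14 of A → 57.00; 90/90 used.
Total value = 1009.00

1009.00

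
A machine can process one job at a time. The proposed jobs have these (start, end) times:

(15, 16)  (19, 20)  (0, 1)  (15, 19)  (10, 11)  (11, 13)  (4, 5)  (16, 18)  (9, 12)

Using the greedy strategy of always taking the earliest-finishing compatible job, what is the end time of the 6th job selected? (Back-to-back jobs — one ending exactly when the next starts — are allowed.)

18

Sorted by end: (0,1)  (4,5)  (10,11)  (9,12)  (11,13)  (15,16)  (16,18)  (15,19)  (19,20)
take (0,1); take (4,5); take (10,11); skip (9,12); take (11,13); take (15,16); take (16,18); take (19,20).
Selected: (0,1) (4,5) (10,11) (11,13) (15,16) (16,18) (19,20)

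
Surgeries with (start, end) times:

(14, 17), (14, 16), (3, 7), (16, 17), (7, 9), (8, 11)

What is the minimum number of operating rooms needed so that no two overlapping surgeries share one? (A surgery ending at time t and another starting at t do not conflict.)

starts: [3, 7, 8, 14, 14, 16]
ends:   [7, 9, 11, 16, 17, 17]
s3→1 e7→0 s7→1 s8→2  — peak 2.

2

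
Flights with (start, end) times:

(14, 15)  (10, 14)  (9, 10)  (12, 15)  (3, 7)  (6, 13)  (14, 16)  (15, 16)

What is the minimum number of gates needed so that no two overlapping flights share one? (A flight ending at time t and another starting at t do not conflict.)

3

The answer is the maximum number of intervals overlapping at any instant.
starts: [3, 6, 9, 10, 12, 14, 14, 15]
ends:   [7, 10, 13, 14, 15, 15, 16, 16]
s3→1 s6→2 e7→1 s9→2 e10→1 s10→2 s12→3  — peak 3.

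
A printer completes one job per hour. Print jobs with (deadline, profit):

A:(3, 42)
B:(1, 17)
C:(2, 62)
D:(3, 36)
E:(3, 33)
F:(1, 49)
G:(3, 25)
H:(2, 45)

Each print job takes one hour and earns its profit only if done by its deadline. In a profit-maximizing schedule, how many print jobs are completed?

3

Take jobs in profit order; each goes to the latest open slot no later than its deadline.
Profit order: C=62 F=49 H=45 A=42 D=36 E=33 G=25 B=17
Assign: C→slot 2, F→slot 1, H skipped, A→slot 3, D skipped, E skipped, G skipped, B skipped.
Slots: [1:F] [2:C] [3:A]
3 of 8 scheduled.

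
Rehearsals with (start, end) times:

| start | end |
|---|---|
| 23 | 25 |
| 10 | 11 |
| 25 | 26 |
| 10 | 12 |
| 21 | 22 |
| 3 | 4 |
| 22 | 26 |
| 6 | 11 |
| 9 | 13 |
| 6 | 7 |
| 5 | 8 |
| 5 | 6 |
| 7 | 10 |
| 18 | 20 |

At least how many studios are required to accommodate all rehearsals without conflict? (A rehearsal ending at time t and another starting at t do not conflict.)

4

Events (time:±→running): 3:+→1 4:-→0 5:+→1 5:+→2 6:-→1 6:+→2 6:+→3 7:-→2 7:+→3 8:-→2 9:+→3 10:-→2 10:+→3 10:+→4 … peak 4.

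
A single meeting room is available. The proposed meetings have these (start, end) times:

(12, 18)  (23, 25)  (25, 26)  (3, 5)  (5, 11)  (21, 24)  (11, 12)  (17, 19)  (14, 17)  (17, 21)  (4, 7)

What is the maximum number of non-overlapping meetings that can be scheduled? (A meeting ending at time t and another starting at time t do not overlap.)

By end time: (3,5), (4,7), (5,11), (11,12), (14,17), (12,18), (17,19), (17,21), (21,24), (23,25), (25,26).
Pick (3,5); next start ≥ 5 → (5,11); next start ≥ 11 → (11,12); next start ≥ 12 → (14,17); next start ≥ 17 → (17,19); next start ≥ 19 → (21,24); next start ≥ 24 → (25,26).
Selected 7 meetings.

7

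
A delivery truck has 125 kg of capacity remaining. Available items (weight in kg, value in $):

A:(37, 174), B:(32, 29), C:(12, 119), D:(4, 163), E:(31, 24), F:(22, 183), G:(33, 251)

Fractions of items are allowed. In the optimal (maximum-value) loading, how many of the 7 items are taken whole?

5

Order: D (163/4=40.75) > C (119/12=9.92) > F (183/22=8.32) > G (251/33=7.61) > A (174/37=4.70) > B (29/32=0.91) > E (24/31=0.77)
Fill: take D (4 @ 163) → take C (12 @ 119) → take F (22 @ 183) → take G (33 @ 251) → take A (37 @ 174) → take 17/32 of B → 15.41; 125/125 used.
5 item(s) taken whole; one partial (take 17/32 of B).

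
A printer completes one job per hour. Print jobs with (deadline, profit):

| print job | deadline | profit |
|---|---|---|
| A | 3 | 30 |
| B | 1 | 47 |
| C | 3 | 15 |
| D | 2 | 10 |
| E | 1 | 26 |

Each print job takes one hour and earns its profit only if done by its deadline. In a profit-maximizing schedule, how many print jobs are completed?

Take jobs in profit order; each goes to the latest open slot no later than its deadline.
By profit: B(d1,47), A(d3,30), E(d1,26), C(d3,15), D(d2,10)
B→slot 1; A→slot 3; E skipped; C→slot 2; D skipped.
3 of 5 scheduled.

3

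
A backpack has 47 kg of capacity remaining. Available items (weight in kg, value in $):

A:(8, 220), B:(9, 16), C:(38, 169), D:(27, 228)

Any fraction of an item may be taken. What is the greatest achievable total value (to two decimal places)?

Greedy by value/weight ratio, highest first.
Order: A (220/8=27.50) > D (228/27=8.44) > C (169/38=4.45) > B (16/9=1.78)
Fill: take A (8 @ 220) → take D (27 @ 228) → take 12/38 of C → 53.37; 47/47 used.
Total value = 501.37

501.37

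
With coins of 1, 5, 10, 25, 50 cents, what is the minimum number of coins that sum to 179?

179 − 3×50→29 − 1×25→4 − 4×1→0
Total coins = 3 + 1 + 4 = 8

8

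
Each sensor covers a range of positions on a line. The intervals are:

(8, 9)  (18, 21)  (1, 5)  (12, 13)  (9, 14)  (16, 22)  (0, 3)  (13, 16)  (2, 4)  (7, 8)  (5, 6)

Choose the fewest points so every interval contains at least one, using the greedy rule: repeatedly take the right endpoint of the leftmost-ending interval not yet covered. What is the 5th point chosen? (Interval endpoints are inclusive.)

21

Sort by right endpoint; whenever an interval is uncovered, place a point at its right end.
By right end: [0,3]  [2,4]  [1,5]  [5,6]  [7,8]  [8,9]  [12,13]  [9,14]  [13,16]  [18,21]  [16,22]
[0,3] uncovered → point at 3; [5,6] uncovered → point at 6; [7,8] uncovered → point at 8; [12,13] uncovered → point at 13; [18,21] uncovered → point at 21.
Points: 3, 6, 8, 13, 21 (5 total).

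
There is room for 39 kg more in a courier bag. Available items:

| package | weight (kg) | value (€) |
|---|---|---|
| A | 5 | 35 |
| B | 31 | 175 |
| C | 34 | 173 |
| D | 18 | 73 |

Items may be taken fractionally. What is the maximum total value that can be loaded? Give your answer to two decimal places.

225.26

Ratios (sorted): A 7.00, B 5.65, C 5.09, D 4.06
take A (5 @ 35); take B (31 @ 175); take 3/34 of C → 15.26. Capacity used 39/39.
Total value = 225.26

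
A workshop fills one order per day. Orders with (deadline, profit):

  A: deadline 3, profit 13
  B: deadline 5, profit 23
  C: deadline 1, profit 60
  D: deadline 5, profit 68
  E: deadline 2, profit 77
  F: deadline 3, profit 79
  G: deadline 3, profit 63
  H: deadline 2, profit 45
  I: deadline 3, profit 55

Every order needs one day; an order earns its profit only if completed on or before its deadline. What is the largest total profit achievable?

Sort by profit descending; place each in the latest free slot ≤ its deadline.
Profit order: F=79 E=77 D=68 G=63 C=60 I=55 H=45 B=23 A=13
Assign: F→slot 3, E→slot 2, D→slot 5, G→slot 1, C skipped, I skipped, H skipped, B→slot 4, A skipped.
Slots: [1:G] [2:E] [3:F] [4:B] [5:D]
Profit = 63 + 77 + 79 + 23 + 68 = 310

310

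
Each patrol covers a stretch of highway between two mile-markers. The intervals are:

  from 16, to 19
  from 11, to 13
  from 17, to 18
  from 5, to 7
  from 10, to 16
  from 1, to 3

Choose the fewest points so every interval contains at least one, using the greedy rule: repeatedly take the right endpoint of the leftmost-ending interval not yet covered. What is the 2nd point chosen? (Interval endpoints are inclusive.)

Process intervals by earliest right end; each time one isn't hit yet, stab at its right endpoint.
By right end: [1,3]  [5,7]  [11,13]  [10,16]  [17,18]  [16,19]
[1,3] uncovered → point at 3; [5,7] uncovered → point at 7; [11,13] uncovered → point at 13; [17,18] uncovered → point at 18.
Points: 3, 7, 13, 18 (4 total).

7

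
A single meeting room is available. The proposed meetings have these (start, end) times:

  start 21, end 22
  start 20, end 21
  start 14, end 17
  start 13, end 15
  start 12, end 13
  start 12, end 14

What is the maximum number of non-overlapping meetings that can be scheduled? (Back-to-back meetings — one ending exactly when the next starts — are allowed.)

Sort by end time and greedily take each interval whose start is ≥ the last chosen end.
Sorted by end: (12,13)  (12,14)  (13,15)  (14,17)  (20,21)  (21,22)
take (12,13); take (13,15); skip (14,17); take (20,21); take (21,22).
Selected 4 meetings.

4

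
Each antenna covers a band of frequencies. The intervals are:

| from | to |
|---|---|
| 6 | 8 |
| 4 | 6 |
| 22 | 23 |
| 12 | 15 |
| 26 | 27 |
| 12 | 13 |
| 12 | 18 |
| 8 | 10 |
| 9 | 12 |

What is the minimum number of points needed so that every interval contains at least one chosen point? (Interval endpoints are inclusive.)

Process intervals by earliest right end; each time one isn't hit yet, stab at its right endpoint.
Sorted: [4,6] [6,8] [8,10] [9,12] [12,13] [12,15] [12,18] [22,23] [26,27]
{[4,6],[6,8]} hit by 6; {[8,10],[9,12]} hit by 10; {[12,13],[12,15],[12,18]} hit by 13; {[22,23]} hit by 23; {[26,27]} hit by 27.
Points: 6, 10, 13, 23, 27 (5 total).

5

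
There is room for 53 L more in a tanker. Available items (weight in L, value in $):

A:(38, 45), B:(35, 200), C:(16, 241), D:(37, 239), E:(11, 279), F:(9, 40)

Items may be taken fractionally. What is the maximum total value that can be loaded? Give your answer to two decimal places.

687.95

Greedy by value/weight ratio, highest first.
Order: E (279/11=25.36) > C (241/16=15.06) > D (239/37=6.46) > B (200/35=5.71) > F (40/9=4.44) > A (45/38=1.18)
Fill: take E (11 @ 279) → take C (16 @ 241) → take 26/37 of D → 167.95; 53/53 used.
Total value = 687.95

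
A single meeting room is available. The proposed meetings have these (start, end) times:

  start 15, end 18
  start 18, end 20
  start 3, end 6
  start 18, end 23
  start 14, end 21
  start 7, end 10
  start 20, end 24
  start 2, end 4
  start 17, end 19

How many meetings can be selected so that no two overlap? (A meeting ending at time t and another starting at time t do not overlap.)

5

Greedy by earliest finish: after sorting by end time, pick each interval compatible with the last pick.
Sorted by end: (2,4)  (3,6)  (7,10)  (15,18)  (17,19)  (18,20)  (14,21)  (18,23)  (20,24)
take (2,4); take (7,10); take (15,18); take (18,20); skip (14,21); skip (18,23); take (20,24).
Selected 5 meetings.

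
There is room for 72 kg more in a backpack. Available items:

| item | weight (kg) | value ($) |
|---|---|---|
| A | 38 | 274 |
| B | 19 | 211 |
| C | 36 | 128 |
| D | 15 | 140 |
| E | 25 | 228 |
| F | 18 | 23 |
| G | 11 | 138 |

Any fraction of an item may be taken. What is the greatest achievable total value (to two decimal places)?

Greedy by value/weight ratio, highest first.
Ratios (sorted): G 12.55, B 11.11, D 9.33, E 9.12, A 7.21, C 3.56, F 1.28
take G (11 @ 138); take B (19 @ 211); take D (15 @ 140); take E (25 @ 228); take 2/38 of A → 14.42. Capacity used 72/72.
Total value = 731.42

731.42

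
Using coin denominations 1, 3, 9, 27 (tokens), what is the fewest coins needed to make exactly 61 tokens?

5

61 − 2×27→7 − 2×3→1 − 1×1→0
Total coins = 2 + 2 + 1 = 5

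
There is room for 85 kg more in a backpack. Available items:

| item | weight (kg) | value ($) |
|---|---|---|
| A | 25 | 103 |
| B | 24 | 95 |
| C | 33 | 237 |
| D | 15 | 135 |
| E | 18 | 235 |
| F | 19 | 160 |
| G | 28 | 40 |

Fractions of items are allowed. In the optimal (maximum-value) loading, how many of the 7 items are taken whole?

Order: E (235/18=13.06) > D (135/15=9.00) > F (160/19=8.42) > C (237/33=7.18) > A (103/25=4.12) > B (95/24=3.96) > G (40/28=1.43)
Fill: take E (18 @ 235) → take D (15 @ 135) → take F (19 @ 160) → take C (33 @ 237); 85/85 used.
4 item(s) taken whole.

4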